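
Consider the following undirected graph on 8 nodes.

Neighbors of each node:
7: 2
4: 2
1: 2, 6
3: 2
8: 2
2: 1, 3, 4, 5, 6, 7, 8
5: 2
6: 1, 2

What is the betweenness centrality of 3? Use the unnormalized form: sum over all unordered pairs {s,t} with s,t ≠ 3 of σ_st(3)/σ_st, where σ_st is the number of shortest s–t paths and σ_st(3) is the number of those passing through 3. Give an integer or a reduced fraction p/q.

No shortest path between any pair of other nodes passes through 3.
Summing the contributions gives betweenness(3) = 0.

0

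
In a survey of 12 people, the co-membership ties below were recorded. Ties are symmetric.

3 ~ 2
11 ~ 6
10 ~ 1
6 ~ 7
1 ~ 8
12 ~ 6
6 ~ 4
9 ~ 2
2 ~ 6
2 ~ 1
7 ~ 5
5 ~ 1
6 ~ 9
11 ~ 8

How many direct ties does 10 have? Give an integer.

1

10 is directly tied to 1. That is 1 neighbor, so the degree of 10 is 1.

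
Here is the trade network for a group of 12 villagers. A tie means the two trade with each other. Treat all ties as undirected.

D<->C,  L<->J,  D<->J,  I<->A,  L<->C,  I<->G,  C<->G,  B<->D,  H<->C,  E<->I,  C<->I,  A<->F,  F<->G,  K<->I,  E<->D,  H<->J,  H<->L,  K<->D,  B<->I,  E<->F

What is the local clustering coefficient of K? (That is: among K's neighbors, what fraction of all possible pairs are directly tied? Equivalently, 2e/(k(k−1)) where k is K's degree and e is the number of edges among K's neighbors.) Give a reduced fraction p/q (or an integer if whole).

0

K's neighbors: D and I (k = 2).
Possible neighbor pairs: C(2,2) = 1. Edges among them: none → e = 0.
Clustering(K) = 0/1.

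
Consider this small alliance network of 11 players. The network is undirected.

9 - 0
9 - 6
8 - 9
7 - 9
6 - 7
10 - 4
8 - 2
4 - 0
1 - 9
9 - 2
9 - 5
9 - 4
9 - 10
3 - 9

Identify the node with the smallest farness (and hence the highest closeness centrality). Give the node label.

9

Farness (sum of distances to all others) for each node — 0:18, 1:19, 2:18, 3:19, 4:17, 5:19, 6:18, 7:18, 8:18, 9:10, 10:18.
The smallest farness is 10, for 9, so 9 has the highest closeness.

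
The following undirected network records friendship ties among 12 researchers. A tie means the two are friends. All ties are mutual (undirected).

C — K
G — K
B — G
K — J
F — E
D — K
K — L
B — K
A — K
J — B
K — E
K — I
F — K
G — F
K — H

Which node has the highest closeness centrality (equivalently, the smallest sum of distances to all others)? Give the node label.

Farness (sum of distances to all others) for each node — A:21, B:19, C:21, D:21, E:20, F:19, G:19, H:21, I:21, J:20, K:11, L:21.
The smallest farness is 11, for K, so K has the highest closeness.

K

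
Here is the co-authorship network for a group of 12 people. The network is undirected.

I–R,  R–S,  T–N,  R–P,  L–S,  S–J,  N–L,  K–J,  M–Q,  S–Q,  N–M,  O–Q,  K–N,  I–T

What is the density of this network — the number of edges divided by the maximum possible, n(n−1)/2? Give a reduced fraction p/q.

7/33

There are 14 edges and 12 nodes, so the maximum possible is C(12,2) = 66.
Density = 14/66 = 7/33.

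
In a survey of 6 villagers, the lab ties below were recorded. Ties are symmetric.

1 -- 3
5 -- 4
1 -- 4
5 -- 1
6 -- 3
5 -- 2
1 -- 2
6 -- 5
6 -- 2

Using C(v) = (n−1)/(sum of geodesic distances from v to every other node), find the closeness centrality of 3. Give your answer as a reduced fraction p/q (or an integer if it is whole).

Distances from 3: 1:1, 2:2, 4:2, 5:2, 6:1. Sum = 8.
n = 6, so closeness = 5/8.

5/8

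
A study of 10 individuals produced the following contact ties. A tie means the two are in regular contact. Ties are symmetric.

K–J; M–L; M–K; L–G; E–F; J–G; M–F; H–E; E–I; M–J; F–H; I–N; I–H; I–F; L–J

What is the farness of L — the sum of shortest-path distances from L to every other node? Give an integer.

20

Distances from L: E:3, F:2, G:1, H:3, I:3, J:1, K:2, M:1, N:4.
Sum = 3 + 2 + 1 + 3 + 3 + 1 + 2 + 1 + 4 = 20.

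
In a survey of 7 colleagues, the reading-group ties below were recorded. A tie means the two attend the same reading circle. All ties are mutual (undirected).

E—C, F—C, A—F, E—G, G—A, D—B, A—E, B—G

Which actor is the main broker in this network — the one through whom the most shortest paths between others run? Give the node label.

G

Unnormalized betweenness of each node: A:7/2, B:5, C:1/2, D:0, E:7/2, F:1/2, G:8.
G has the largest value, 8, making it the main broker — the node through which the most shortest paths run.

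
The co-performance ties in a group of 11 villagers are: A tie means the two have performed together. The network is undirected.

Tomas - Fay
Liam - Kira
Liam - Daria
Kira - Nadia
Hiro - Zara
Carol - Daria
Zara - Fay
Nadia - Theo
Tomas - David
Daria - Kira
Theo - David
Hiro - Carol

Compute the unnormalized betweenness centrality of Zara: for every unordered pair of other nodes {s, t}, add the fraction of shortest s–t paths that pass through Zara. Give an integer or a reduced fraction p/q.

9

Pairs whose geodesics pass through Zara — Carol–David: 1/2; Carol–Tomas: 1; Carol–Fay: 1; Daria–Tomas: 1/2; Daria–Fay: 1; Liam–Fay: 1; Kira–Fay: 1/2; Theo–Hiro: 1/2; David–Hiro: 1; Tomas–Hiro: 1; Fay–Hiro: 1.
All other pairs contribute 0.
Summing the contributions gives betweenness(Zara) = 9.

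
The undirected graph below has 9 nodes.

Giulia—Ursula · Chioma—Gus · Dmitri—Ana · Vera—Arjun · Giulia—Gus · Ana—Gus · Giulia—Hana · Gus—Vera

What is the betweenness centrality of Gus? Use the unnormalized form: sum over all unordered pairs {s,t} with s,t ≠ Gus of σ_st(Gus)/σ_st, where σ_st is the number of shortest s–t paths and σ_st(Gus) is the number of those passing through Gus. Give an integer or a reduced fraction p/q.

Pairs whose geodesics pass through Gus — Giulia–Vera: 1; Giulia–Dmitri: 1; Giulia–Chioma: 1; Giulia–Arjun: 1; Giulia–Ana: 1; Vera–Ursula: 1; Vera–Dmitri: 1; Vera–Chioma: 1; Vera–Hana: 1; Vera–Ana: 1; Ursula–Dmitri: 1; Ursula–Chioma: 1; Ursula–Arjun: 1; Ursula–Ana: 1 … (+9 more pairs).
All other pairs contribute 0.
Summing the contributions gives betweenness(Gus) = 23.

23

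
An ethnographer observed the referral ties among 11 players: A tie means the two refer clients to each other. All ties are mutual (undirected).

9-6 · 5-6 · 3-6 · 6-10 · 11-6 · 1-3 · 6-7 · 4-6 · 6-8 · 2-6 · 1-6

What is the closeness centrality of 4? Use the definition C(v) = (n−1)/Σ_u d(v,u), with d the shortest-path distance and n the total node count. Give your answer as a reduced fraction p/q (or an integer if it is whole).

Distances from 4: 1:2, 2:2, 3:2, 5:2, 6:1, 7:2, 8:2, 9:2, 10:2, 11:2. Sum = 19.
n = 11, so closeness = 10/19.

10/19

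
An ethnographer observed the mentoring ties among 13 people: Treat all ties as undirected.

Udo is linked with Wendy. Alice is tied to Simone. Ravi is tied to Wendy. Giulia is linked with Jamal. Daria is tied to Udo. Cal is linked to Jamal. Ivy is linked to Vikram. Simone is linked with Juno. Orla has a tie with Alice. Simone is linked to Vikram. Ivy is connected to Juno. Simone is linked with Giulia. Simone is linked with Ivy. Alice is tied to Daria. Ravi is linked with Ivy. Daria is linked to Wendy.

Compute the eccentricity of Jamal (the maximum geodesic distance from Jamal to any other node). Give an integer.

5

Distances from Jamal: Alice:3, Cal:1, Daria:4, Giulia:1, Ivy:3, Juno:3, Orla:4, Ravi:4, Simone:2, Udo:5, Vikram:3, Wendy:5.
The largest is 5 (to Udo and Wendy), so the eccentricity of Jamal is 5.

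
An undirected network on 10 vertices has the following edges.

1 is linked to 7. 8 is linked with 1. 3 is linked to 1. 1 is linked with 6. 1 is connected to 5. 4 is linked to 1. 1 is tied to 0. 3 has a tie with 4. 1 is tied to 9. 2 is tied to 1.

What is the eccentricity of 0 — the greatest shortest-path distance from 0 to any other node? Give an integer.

Distances from 0: 1:1, 2:2, 3:2, 4:2, 5:2, 6:2, 7:2, 8:2, 9:2.
The largest is 2 (to 3, 6, 8, 9, 7, 2, 5, and 4), so the eccentricity of 0 is 2.

2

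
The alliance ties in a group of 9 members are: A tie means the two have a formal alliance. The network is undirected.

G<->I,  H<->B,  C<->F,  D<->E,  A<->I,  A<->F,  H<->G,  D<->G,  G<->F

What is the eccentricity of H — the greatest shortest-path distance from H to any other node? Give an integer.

3

Distances from H: A:3, B:1, C:3, D:2, E:3, F:2, G:1, I:2.
The largest is 3 (to E, C, and A), so the eccentricity of H is 3.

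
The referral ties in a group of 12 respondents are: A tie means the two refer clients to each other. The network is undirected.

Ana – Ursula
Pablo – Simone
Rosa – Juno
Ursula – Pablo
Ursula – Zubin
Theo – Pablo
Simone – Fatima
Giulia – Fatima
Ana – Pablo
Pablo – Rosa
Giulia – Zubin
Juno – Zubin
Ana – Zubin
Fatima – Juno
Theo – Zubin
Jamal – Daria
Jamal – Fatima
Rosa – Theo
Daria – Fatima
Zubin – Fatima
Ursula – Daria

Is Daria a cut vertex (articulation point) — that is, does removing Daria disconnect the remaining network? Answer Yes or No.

Even without Daria, every remaining node can still reach every other (the residual graph is connected), so Daria is not a cut vertex.

No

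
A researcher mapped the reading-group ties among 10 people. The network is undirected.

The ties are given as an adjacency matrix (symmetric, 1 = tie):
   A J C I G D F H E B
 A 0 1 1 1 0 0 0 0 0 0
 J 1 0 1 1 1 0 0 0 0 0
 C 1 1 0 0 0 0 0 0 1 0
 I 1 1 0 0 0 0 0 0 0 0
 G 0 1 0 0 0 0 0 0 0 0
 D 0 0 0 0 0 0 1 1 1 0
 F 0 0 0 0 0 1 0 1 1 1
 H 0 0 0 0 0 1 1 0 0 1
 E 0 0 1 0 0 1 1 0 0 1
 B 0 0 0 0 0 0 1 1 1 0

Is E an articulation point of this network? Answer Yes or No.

Removing E leaves {A, C, G, I, and J} with no path to {B, D, F, and H}, so the network splits into 2 components. E is a cut vertex.

Yes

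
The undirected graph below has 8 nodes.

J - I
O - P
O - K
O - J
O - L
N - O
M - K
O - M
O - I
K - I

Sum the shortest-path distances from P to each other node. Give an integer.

Distances from P: I:2, J:2, K:2, L:2, M:2, N:2, O:1.
Sum = 2 + 2 + 2 + 2 + 2 + 2 + 1 = 13.

13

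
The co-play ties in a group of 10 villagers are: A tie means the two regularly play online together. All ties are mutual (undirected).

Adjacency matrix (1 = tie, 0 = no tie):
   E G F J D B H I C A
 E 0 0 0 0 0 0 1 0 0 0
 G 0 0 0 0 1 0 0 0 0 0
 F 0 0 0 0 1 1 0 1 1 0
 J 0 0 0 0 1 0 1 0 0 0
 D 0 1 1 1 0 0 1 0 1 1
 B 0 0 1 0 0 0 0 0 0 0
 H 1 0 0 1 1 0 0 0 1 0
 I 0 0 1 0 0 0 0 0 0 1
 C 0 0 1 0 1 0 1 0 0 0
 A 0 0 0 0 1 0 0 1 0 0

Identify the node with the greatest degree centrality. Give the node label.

D

Degrees — A:2, B:1, C:3, D:6, E:1, F:4, G:1, H:4, I:2, J:2.
The maximum is 6, attained only by D.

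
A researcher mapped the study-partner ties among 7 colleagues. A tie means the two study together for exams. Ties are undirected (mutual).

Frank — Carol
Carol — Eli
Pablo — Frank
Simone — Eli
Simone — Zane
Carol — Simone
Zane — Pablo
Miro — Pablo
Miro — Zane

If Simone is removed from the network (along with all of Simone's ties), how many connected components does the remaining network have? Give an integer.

1

Simone's neighbors (Carol, Eli, and Zane) remain reachable from one another through other ties, so the rest of the network stays in one piece.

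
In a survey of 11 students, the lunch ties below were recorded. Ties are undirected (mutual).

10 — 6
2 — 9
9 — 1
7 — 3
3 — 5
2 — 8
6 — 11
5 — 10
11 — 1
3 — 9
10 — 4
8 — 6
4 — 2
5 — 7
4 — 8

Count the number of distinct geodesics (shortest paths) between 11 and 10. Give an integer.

1

The shortest distance is 2, and the only length-2 path is 11–6–10. So there is exactly 1 shortest path.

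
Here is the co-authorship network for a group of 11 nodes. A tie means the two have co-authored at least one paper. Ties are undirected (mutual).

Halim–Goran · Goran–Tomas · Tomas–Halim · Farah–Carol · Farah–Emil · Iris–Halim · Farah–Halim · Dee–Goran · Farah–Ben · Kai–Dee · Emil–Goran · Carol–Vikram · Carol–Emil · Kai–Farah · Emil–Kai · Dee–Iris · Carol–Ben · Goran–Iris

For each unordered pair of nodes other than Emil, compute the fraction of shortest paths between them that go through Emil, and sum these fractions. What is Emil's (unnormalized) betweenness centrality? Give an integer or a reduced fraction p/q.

Pairs whose geodesics pass through Emil — Iris–Carol: 1/2; Iris–Vikram: 1/2; Carol–Dee: 2/3; Carol–Goran: 1; Carol–Tomas: 1/2; Carol–Kai: 1/2; Dee–Vikram: 2/3; Vikram–Goran: 1; Vikram–Tomas: 1/2; Vikram–Kai: 1/2; Goran–Ben: 2/3; Goran–Farah: 1/2; Goran–Kai: 1/2; Tomas–Kai: 1/3.
All other pairs contribute 0.
Summing the contributions gives betweenness(Emil) = 25/3.

25/3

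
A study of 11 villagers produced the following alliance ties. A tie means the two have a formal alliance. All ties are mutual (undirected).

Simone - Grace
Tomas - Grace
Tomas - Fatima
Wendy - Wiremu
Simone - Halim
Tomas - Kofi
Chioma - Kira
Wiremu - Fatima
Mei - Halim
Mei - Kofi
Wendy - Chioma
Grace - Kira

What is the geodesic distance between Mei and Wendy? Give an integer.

One shortest route is Mei – Kofi – Tomas – Fatima – Wiremu – Wendy, which uses 5 edges, and at distance 4 from Mei we only reach {Kira, Wiremu}, which does not include Wendy. So d(Mei,Wendy) = 5.

5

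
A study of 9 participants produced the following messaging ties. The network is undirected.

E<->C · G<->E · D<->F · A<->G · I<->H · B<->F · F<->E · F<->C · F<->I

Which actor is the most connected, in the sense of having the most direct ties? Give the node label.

Degrees — A:1, B:1, C:2, D:1, E:3, F:5, G:2, H:1, I:2.
The maximum is 5, attained only by F.

F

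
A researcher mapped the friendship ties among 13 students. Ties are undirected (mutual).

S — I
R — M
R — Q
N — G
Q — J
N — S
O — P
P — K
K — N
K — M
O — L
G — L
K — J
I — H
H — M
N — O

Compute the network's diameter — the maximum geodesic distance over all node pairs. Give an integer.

5

Eccentricity of each node (its greatest distance to any other): G:4, H:5, I:4, J:4, K:3, L:5, M:4, N:3, O:4, P:4, Q:5, R:5, S:4.
The maximum eccentricity is 5, realized for instance by the pair Q–L via Q – J – K – N – G – L. So the diameter is 5.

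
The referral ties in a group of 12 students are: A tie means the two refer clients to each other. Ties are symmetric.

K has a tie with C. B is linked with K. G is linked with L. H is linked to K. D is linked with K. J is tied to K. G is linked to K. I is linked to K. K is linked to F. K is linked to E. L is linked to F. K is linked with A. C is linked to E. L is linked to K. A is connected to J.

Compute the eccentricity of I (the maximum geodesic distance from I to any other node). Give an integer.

Distances from I: A:2, B:2, C:2, D:2, E:2, F:2, G:2, H:2, J:2, K:1, L:2.
The largest is 2 (to C, A, L, G, J, F, E, H, D, and B), so the eccentricity of I is 2.

2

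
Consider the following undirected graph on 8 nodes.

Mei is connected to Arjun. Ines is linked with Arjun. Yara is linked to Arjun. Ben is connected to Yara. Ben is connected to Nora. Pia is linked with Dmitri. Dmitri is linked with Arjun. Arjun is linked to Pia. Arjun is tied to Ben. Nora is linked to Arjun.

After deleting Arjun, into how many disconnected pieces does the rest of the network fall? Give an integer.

4

Without Arjun, the remaining ties split the others into: {Dmitri, Pia}; {Ines}; {Mei}; {Ben, Nora, Yara}.
That's 4 separate components.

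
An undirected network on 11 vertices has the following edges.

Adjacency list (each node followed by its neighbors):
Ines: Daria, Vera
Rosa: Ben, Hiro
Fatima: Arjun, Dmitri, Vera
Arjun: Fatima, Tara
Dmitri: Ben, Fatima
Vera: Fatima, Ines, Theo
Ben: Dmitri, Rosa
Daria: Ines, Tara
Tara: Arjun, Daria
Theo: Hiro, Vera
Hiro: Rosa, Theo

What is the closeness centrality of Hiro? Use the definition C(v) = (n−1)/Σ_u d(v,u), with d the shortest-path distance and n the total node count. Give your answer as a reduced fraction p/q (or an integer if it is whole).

Distances from Hiro: Arjun:4, Ben:2, Daria:4, Dmitri:3, Fatima:3, Ines:3, Rosa:1, Tara:5, Theo:1, Vera:2. Sum = 28.
n = 11, so closeness = 10/28 = 5/14.

5/14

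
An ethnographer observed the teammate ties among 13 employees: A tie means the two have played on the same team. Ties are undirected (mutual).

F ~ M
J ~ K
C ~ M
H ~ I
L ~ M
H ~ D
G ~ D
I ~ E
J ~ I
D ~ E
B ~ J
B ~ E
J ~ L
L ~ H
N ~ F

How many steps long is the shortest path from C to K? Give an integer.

One shortest route is C – M – L – J – K, which uses 4 edges, and at distance 3 from C we only reach {H, J, N}, which does not include K. So d(C,K) = 4.

4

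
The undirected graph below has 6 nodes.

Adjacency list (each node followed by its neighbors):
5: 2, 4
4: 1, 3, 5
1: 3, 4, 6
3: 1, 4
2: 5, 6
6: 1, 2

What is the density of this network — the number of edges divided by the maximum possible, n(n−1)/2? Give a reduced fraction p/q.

There are 7 edges and 6 nodes, so the maximum possible is C(6,2) = 15.
Density = 7/15.

7/15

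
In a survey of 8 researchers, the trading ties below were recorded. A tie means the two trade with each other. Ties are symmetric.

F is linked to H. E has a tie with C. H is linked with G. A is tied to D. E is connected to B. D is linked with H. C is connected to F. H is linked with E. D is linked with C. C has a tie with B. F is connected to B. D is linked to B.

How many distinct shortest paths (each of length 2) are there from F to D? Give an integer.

3

The shortest distance is 2. The length-2 paths are: F–B–D; F–C–D; F–H–D.
That gives 3 distinct shortest paths.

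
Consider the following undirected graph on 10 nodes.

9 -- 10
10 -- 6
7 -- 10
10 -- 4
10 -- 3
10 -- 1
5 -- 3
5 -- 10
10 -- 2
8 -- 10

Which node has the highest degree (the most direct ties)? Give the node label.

Degrees — 1:1, 2:1, 3:2, 4:1, 5:2, 6:1, 7:1, 8:1, 9:1, 10:9.
The maximum is 9, attained only by 10.

10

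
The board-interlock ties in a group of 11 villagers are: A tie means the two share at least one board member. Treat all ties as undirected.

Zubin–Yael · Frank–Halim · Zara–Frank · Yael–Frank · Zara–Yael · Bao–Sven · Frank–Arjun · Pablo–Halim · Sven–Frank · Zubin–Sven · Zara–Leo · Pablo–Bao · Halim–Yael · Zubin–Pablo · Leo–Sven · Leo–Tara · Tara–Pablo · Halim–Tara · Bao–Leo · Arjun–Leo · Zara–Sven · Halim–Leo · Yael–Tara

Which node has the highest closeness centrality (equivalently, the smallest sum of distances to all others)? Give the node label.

Farness (sum of distances to all others) for each node — Arjun:20, Bao:18, Frank:15, Halim:15, Leo:14, Pablo:18, Sven:15, Tara:16, Yael:16, Zara:17, Zubin:18.
The smallest farness is 14, for Leo, so Leo has the highest closeness.

Leo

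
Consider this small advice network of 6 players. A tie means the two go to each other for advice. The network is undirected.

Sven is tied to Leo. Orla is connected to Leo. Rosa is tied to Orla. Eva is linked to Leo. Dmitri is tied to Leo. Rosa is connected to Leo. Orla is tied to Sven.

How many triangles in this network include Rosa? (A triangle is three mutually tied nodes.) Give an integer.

Rosa's neighbors: Leo and Orla.
Neighbor pairs that are themselves tied: Rosa–Leo–Orla. Each forms one triangle with Rosa, for 1 in total.

1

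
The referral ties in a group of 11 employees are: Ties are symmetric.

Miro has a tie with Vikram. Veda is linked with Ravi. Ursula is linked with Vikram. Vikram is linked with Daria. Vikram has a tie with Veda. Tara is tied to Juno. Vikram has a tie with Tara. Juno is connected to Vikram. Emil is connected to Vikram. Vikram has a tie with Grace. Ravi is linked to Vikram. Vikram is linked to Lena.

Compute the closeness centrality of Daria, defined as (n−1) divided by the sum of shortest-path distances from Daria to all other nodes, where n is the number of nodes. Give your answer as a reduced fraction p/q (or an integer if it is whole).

Distances from Daria: Emil:2, Grace:2, Juno:2, Lena:2, Miro:2, Ravi:2, Tara:2, Ursula:2, Veda:2, Vikram:1. Sum = 19.
n = 11, so closeness = 10/19.

10/19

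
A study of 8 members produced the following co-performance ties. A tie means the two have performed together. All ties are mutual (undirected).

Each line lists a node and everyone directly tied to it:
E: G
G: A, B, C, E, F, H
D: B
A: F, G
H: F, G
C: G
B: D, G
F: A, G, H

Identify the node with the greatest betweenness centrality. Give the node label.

Unnormalized betweenness of each node: A:0, B:6, C:0, D:0, E:0, F:1/2, G:35/2, H:0.
G has the largest value, 35/2, making it the main broker — the node through which the most shortest paths run.

G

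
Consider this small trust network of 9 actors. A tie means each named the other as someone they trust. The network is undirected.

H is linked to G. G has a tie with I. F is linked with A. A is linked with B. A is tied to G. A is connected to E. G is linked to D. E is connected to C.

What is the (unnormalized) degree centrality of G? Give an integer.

G is directly tied to A, D, H, and I. That is 4 neighbors, so the degree of G is 4.

4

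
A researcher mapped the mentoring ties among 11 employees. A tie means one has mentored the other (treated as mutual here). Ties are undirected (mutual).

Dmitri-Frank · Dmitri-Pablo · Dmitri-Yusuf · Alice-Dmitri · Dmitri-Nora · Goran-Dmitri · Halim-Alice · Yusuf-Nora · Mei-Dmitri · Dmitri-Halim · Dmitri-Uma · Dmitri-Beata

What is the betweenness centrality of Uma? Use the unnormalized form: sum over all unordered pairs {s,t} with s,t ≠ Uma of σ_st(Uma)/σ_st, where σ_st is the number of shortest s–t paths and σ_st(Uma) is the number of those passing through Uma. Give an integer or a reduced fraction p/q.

No shortest path between any pair of other nodes passes through Uma.
Summing the contributions gives betweenness(Uma) = 0.

0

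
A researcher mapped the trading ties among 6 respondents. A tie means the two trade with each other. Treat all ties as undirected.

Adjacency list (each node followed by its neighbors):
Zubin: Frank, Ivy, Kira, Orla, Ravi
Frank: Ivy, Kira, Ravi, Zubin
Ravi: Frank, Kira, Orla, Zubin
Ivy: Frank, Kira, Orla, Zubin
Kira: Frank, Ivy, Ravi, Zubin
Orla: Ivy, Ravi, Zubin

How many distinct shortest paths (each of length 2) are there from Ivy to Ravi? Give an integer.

4

The shortest distance is 2. The length-2 paths are: Ivy–Zubin–Ravi; Ivy–Kira–Ravi; Ivy–Orla–Ravi; Ivy–Frank–Ravi.
That gives 4 distinct shortest paths.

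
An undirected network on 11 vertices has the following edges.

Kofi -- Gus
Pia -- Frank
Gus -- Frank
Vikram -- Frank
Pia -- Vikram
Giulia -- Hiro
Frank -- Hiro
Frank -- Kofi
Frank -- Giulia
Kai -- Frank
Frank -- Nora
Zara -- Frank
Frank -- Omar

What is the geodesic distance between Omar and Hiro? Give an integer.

2

One shortest route is Omar – Frank – Hiro, which uses 2 edges, and Omar and Hiro are not directly tied, so nothing shorter exists. So d(Omar,Hiro) = 2.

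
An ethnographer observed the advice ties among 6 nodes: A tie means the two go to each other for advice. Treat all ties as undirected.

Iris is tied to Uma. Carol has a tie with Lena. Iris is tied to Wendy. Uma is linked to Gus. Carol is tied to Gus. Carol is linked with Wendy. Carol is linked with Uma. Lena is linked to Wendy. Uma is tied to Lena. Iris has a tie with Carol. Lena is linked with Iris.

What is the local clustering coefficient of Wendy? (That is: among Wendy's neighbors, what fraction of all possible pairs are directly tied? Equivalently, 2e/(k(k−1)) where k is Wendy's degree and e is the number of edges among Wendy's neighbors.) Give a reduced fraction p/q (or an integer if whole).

Wendy's neighbors: Carol, Iris, and Lena (k = 3).
Possible neighbor pairs: C(3,2) = 3. Edges among them: Carol–Iris, Carol–Lena, Iris–Lena → e = 3.
Clustering(Wendy) = 3/3 = 1.

1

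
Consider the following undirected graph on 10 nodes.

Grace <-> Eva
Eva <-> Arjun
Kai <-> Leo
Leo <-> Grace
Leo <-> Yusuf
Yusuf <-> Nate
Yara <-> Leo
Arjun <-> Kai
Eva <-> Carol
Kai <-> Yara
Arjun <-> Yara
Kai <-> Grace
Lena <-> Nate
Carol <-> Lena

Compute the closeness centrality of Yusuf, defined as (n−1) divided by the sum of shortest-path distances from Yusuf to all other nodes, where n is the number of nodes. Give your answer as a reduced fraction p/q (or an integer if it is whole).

Distances from Yusuf: Arjun:3, Carol:3, Eva:3, Grace:2, Kai:2, Lena:2, Leo:1, Nate:1, Yara:2. Sum = 19.
n = 10, so closeness = 9/19.

9/19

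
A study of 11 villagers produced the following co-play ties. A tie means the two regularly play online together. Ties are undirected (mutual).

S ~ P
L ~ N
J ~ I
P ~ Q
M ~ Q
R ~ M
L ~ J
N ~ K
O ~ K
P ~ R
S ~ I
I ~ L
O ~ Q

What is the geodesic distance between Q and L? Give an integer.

One shortest route is Q – O – K – N – L, which uses 4 edges, and at distance 3 from Q we only reach {I, N}, which does not include L. So d(Q,L) = 4.

4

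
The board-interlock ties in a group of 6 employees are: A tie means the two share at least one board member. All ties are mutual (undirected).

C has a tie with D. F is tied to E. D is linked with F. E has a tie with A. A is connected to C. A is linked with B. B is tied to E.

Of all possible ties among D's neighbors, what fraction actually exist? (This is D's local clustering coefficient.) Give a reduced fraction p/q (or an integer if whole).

0

D's neighbors: C and F (k = 2).
Possible neighbor pairs: C(2,2) = 1. Edges among them: none → e = 0.
Clustering(D) = 0/1.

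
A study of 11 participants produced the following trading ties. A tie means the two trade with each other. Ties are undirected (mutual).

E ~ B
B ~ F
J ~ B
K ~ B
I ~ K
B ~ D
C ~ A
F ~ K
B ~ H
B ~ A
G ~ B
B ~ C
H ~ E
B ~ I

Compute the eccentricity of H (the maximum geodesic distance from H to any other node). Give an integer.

Distances from H: A:2, B:1, C:2, D:2, E:1, F:2, G:2, I:2, J:2, K:2.
The largest is 2 (to G, K, J, D, F, A, C, and I), so the eccentricity of H is 2.

2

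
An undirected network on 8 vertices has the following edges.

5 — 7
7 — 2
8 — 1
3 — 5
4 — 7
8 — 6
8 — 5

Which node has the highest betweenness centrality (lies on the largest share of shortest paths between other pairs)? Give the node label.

5

Unnormalized betweenness of each node: 1:0, 2:0, 3:0, 4:0, 5:15, 6:0, 7:11, 8:11.
5 has the largest value, 15, making it the main broker — the node through which the most shortest paths run.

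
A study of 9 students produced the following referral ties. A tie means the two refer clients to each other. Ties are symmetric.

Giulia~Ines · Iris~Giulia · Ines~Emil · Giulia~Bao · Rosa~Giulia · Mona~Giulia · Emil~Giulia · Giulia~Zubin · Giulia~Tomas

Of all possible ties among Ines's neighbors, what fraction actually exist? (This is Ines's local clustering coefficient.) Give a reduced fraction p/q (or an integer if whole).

Ines's neighbors: Emil and Giulia (k = 2).
Possible neighbor pairs: C(2,2) = 1. Edges among them: Emil–Giulia → e = 1.
Clustering(Ines) = 1/1.

1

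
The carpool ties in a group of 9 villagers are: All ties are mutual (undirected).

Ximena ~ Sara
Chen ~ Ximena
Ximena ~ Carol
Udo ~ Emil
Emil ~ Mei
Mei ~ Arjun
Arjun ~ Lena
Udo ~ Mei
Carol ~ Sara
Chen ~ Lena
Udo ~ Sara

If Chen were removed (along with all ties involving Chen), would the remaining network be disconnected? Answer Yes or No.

Even without Chen, every remaining node can still reach every other (the residual graph is connected), so Chen is not a cut vertex.

No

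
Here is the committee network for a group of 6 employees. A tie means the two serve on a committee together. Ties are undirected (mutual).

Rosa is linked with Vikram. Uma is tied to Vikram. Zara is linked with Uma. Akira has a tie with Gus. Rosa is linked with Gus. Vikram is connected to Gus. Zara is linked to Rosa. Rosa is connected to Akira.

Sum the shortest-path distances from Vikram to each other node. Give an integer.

Distances from Vikram: Akira:2, Gus:1, Rosa:1, Uma:1, Zara:2.
Sum = 2 + 1 + 1 + 1 + 2 = 7.

7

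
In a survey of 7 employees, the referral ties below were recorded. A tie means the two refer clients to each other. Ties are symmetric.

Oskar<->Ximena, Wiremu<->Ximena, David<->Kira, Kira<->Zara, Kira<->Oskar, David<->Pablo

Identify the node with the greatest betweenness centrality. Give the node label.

Kira

Unnormalized betweenness of each node: David:5, Kira:11, Oskar:8, Pablo:0, Wiremu:0, Ximena:5, Zara:0.
Kira has the largest value, 11, making it the main broker — the node through which the most shortest paths run.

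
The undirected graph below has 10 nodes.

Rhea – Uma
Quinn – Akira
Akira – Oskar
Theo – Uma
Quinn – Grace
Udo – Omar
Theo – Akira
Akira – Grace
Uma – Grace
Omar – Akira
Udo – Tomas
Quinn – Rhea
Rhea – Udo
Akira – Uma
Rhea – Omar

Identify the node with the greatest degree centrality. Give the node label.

Degrees — Akira:6, Grace:3, Omar:3, Oskar:1, Quinn:3, Rhea:4, Theo:2, Tomas:1, Udo:3, Uma:4.
The maximum is 6, attained only by Akira.

Akira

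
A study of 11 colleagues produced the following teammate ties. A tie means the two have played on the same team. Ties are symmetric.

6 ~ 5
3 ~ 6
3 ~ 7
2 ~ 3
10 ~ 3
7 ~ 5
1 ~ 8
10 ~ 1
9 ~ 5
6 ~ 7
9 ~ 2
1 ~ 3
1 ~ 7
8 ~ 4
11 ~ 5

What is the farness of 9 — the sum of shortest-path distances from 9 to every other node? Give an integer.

Distances from 9: 1:3, 2:1, 3:2, 4:5, 5:1, 6:2, 7:2, 8:4, 10:3, 11:2.
Sum = 3 + 1 + 2 + 5 + 1 + 2 + 2 + 4 + 3 + 2 = 25.

25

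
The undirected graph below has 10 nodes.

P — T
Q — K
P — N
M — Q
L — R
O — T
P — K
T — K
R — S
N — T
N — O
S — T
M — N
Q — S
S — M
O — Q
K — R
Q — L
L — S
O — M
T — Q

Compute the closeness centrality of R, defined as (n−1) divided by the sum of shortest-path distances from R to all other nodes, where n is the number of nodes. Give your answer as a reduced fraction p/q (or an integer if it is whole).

9/17

Distances from R: K:1, L:1, M:2, N:3, O:3, P:2, Q:2, S:1, T:2. Sum = 17.
n = 10, so closeness = 9/17.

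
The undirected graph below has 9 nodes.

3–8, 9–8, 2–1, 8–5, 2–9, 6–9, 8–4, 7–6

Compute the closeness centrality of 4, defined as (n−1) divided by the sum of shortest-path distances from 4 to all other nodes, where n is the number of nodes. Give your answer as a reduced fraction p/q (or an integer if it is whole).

Distances from 4: 1:4, 2:3, 3:2, 5:2, 6:3, 7:4, 8:1, 9:2. Sum = 21.
n = 9, so closeness = 8/21.

8/21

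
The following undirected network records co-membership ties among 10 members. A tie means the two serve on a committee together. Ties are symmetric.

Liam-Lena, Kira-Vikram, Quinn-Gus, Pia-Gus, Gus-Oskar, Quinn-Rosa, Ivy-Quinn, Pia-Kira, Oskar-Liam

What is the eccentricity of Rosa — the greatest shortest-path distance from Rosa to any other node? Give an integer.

Distances from Rosa: Gus:2, Ivy:2, Kira:4, Lena:5, Liam:4, Oskar:3, Pia:3, Quinn:1, Vikram:5.
The largest is 5 (to Vikram and Lena), so the eccentricity of Rosa is 5.

5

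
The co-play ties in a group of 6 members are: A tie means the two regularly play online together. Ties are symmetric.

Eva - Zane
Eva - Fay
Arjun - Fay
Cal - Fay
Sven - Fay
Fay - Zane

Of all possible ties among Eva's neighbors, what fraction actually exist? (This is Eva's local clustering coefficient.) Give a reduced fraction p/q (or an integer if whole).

1

Eva's neighbors: Fay and Zane (k = 2).
Possible neighbor pairs: C(2,2) = 1. Edges among them: Fay–Zane → e = 1.
Clustering(Eva) = 1/1.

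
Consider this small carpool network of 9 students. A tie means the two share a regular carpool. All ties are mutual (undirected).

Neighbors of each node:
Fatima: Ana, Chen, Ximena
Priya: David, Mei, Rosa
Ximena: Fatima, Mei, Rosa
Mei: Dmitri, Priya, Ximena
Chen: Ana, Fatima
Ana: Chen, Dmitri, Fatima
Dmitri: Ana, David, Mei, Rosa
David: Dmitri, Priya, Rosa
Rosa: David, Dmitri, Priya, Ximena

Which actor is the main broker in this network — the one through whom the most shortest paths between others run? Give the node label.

Unnormalized betweenness of each node: Ana:51/10, Chen:0, David:13/15, Dmitri:119/15, Fatima:17/5, Mei:77/30, Priya:5/6, Rosa:61/15, Ximena:157/30.
Dmitri has the largest value, 119/15, making it the main broker — the node through which the most shortest paths run.

Dmitri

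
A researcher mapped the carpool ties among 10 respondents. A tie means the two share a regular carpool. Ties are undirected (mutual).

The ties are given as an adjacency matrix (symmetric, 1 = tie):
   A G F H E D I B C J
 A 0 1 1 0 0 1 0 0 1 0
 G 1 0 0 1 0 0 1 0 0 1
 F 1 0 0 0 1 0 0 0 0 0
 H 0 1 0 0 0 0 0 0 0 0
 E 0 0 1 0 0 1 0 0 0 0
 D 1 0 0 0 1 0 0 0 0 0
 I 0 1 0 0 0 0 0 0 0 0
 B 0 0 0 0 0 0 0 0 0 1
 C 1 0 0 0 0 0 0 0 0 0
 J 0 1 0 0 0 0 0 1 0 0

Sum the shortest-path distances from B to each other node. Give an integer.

Distances from B: A:3, C:4, D:4, E:5, F:4, G:2, H:3, I:3, J:1.
Sum = 3 + 4 + 4 + 5 + 4 + 2 + 3 + 3 + 1 = 29.

29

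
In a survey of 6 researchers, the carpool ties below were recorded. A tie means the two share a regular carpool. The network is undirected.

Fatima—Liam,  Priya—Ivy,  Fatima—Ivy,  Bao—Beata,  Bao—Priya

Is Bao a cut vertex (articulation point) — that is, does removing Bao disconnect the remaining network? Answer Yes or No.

Removing Bao leaves {Beata} with no path to {Fatima, Ivy, Liam, and Priya}, so the network splits into 2 components. Bao is a cut vertex.

Yes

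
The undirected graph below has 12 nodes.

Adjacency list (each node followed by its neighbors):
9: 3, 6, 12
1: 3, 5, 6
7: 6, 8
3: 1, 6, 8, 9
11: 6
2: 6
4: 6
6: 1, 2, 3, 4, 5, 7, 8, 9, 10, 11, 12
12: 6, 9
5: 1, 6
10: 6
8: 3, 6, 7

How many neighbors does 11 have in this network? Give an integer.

1

11 is directly tied to 6. That is 1 neighbor, so the degree of 11 is 1.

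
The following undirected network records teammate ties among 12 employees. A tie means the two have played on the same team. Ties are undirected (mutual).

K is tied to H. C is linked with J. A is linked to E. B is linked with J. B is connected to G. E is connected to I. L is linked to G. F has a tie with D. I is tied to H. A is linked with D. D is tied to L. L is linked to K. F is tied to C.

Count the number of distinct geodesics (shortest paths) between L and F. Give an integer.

1

The shortest distance is 2, and the only length-2 path is L–D–F. So there is exactly 1 shortest path.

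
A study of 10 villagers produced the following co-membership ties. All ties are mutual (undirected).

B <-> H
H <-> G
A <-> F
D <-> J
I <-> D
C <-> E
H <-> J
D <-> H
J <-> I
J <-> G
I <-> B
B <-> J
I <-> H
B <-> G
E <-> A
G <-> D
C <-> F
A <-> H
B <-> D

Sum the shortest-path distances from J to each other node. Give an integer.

17

Distances from J: A:2, B:1, C:4, D:1, E:3, F:3, G:1, H:1, I:1.
Sum = 2 + 1 + 4 + 1 + 3 + 3 + 1 + 1 + 1 = 17.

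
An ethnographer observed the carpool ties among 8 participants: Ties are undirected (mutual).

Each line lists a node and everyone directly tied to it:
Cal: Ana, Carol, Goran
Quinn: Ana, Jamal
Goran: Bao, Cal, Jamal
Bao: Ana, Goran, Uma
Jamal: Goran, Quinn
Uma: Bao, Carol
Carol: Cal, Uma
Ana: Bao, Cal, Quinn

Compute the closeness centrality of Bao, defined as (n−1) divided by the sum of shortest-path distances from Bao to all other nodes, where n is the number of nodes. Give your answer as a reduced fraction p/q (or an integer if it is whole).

7/11

Distances from Bao: Ana:1, Cal:2, Carol:2, Goran:1, Jamal:2, Quinn:2, Uma:1. Sum = 11.
n = 8, so closeness = 7/11.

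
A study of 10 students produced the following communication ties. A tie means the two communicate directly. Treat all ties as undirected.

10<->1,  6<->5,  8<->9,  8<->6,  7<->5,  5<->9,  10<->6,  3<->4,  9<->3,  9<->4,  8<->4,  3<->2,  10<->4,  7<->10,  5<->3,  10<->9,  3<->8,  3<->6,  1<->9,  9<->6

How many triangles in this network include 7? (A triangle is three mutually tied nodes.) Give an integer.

0

7's neighbors are 5 and 10, but none of them are tied to each other, so no triangle contains 7.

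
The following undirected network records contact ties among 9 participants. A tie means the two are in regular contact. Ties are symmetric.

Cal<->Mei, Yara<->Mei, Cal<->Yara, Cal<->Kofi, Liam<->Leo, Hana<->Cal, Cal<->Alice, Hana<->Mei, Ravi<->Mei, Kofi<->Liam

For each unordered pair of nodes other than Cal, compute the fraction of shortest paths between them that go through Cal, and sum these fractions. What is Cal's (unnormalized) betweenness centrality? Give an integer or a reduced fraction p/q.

Pairs whose geodesics pass through Cal — Mei–Leo: 1; Mei–Kofi: 1; Mei–Liam: 1; Mei–Alice: 1; Yara–Hana: 1/2; Yara–Leo: 1; Yara–Kofi: 1; Yara–Liam: 1; Yara–Alice: 1; Hana–Leo: 1; Hana–Kofi: 1; Hana–Liam: 1; Hana–Alice: 1; Leo–Ravi: 1 … (+6 more pairs).
All other pairs contribute 0.
Summing the contributions gives betweenness(Cal) = 39/2.

39/2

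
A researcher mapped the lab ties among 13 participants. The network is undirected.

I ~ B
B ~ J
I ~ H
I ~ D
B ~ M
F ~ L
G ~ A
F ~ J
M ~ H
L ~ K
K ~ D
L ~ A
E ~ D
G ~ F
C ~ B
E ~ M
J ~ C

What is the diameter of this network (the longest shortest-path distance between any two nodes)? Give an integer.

Eccentricity of each node (its greatest distance to any other): A:5, B:4, C:4, D:4, E:5, F:4, G:5, H:5, I:4, J:3, K:4, L:4, M:5.
The maximum eccentricity is 5, realized for instance by the pair A–H via A – L – K – D – I – H. So the diameter is 5.

5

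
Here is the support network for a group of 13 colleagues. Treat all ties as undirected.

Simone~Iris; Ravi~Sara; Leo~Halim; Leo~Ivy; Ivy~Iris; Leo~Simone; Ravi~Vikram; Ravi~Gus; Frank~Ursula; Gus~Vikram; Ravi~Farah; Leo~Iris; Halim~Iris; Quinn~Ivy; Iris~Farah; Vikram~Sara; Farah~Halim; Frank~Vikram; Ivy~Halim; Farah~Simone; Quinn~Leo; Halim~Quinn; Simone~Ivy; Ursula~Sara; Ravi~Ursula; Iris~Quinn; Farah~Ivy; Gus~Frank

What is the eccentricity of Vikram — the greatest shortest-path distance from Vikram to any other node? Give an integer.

4

Distances from Vikram: Farah:2, Frank:1, Gus:1, Halim:3, Iris:3, Ivy:3, Leo:4, Quinn:4, Ravi:1, Sara:1, Simone:3, Ursula:2.
The largest is 4 (to Leo and Quinn), so the eccentricity of Vikram is 4.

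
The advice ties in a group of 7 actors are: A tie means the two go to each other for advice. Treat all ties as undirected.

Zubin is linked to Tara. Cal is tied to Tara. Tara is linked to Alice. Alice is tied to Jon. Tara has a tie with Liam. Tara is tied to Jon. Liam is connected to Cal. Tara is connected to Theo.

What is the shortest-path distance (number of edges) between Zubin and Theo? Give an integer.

One shortest route is Zubin – Tara – Theo, which uses 2 edges, and Zubin and Theo are not directly tied, so nothing shorter exists. So d(Zubin,Theo) = 2.

2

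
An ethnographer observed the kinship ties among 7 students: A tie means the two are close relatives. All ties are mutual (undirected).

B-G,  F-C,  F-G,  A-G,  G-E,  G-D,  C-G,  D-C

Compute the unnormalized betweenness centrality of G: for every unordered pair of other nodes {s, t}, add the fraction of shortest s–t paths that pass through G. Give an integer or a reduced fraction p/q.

Pairs whose geodesics pass through G — A–C: 1; A–B: 1; A–F: 1; A–E: 1; A–D: 1; C–B: 1; C–E: 1; B–F: 1; B–E: 1; B–D: 1; F–E: 1; F–D: 1/2; E–D: 1.
All other pairs contribute 0.
Summing the contributions gives betweenness(G) = 25/2.

25/2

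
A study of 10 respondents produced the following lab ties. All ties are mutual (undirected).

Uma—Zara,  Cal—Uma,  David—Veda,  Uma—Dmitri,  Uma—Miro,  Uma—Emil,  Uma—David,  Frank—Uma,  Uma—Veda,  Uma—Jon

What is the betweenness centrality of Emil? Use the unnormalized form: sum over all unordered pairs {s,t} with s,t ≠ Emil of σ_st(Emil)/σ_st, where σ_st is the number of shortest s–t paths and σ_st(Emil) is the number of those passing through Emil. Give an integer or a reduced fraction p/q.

0

No shortest path between any pair of other nodes passes through Emil.
Summing the contributions gives betweenness(Emil) = 0.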